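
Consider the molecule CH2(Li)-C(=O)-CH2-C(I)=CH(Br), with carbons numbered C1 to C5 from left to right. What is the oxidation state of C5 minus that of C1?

+3

C5: 2C, 1H, 1Br → 0 − 1 + 1 = 0
C1: 1C, 2H, 1Li → 0 − 2 − 1 = -3
Difference: 0 − (-3) = +3.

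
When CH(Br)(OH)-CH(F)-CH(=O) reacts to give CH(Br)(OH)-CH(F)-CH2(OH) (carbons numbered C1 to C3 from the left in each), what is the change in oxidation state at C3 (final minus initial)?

Before: C3 has 1 bond to C, 1 bond to H, 2 bonds to O → oxidation state +1.
After: C3 has 1 bond to C, 2 bonds to H, 1 bond to O → oxidation state -1.
Δ = -1 − (+1) = -2, so this is a reduction at C3.

-2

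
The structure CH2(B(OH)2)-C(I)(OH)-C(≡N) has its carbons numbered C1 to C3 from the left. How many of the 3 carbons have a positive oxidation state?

2

Assign +1 per bond to O/N/halogen, −1 per bond to H or an electropositive element, and 0 per bond to carbon. Tallying each carbon:
C1: 1C, 2H, 1B → 0 − 2 − 1 = -3
C2: 2C, 1O, 1I → 0 + 1 + 1 = +2
C3: 1C, 3N → 0 + 3 = +3
2 carbons (C2, C3) meet the condition.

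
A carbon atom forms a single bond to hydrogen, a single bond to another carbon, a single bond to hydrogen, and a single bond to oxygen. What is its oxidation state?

-1

Each bond to a more electronegative atom (O, N, halogen) counts +1, each bond to a less electronegative atom (H, metal, B, Si) counts −1, and each C–C bond counts 0.
The carbon has one bond to C (0), one bond to H (-1), one bond to O (+1), one bond to H (-1).
Oxidation state = 0 − 1 + 1 − 1 = -1.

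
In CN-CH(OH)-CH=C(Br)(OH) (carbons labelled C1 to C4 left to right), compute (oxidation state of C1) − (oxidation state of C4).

+1

C1: 1C, 3N → 0 + 3 = +3
C4: 2C, 1O, 1Br → 0 + 1 + 1 = +2
Difference: +3 − (+2) = +1.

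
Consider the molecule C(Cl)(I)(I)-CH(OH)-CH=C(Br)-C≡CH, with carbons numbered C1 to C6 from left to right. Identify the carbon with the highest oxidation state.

Count +1 for every bond to an atom more electronegative than carbon and −1 for every bond to one less electronegative; C–C bonds are 0. Tallying each carbon:
C1: 1C, 1Cl, 2I → 0 + 1 + 2 = +3
C2: 2C, 1H, 1O → 0 − 1 + 1 = 0
C3: 3C, 1H → 0 − 1 = -1
C4: 3C, 1Br → 0 + 1 = +1
C5: 4C → 0 = 0
C6: 3C, 1H → 0 − 1 = -1
The most oxidised carbon is C1 at +3.

C1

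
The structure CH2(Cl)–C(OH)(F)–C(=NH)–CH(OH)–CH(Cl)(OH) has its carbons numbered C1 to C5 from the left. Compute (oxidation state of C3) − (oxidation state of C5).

C3: 2C, 2N → 0 + 2 = +2
C5: 1C, 1H, 1O, 1Cl → 0 − 1 + 1 + 1 = +1
Difference: +2 − (+1) = +1.

+1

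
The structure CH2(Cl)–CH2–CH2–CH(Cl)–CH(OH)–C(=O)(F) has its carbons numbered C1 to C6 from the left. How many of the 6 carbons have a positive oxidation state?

1

Each bond to a more electronegative atom (O, N, halogen) counts +1, each bond to a less electronegative atom (H, metal, B, Si) counts −1, and each C–C bond counts 0. Tallying each carbon:
C1: 1C, 2H, 1Cl → 0 − 2 + 1 = -1
C2: 2C, 2H → 0 − 2 = -2
C3: 2C, 2H → 0 − 2 = -2
C4: 2C, 1H, 1Cl → 0 − 1 + 1 = 0
C5: 2C, 1H, 1O → 0 − 1 + 1 = 0
C6: 1C, 2O, 1F → 0 + 2 + 1 = +3
1 carbon (C6) meets the condition.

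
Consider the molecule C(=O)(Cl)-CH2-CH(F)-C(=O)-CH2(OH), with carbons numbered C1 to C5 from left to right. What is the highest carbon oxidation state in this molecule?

+3

Assign +1 per bond to O/N/halogen, −1 per bond to H or an electropositive element, and 0 per bond to carbon. Tallying each carbon:
C1: 1C, 2O, 1Cl → 0 + 2 + 1 = +3
C2: 2C, 2H → 0 − 2 = -2
C3: 2C, 1H, 1F → 0 − 1 + 1 = 0
C4: 2C, 2O → 0 + 2 = +2
C5: 1C, 2H, 1O → 0 − 2 + 1 = -1
The highest value is +3.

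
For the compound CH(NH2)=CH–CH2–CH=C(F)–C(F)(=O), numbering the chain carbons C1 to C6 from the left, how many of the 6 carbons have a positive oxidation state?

2

Assign +1 per bond to O/N/halogen, −1 per bond to H or an electropositive element, and 0 per bond to carbon. Tallying each carbon:
C1: 2C, 1H, 1N → 0 − 1 + 1 = 0
C2: 3C, 1H → 0 − 1 = -1
C3: 2C, 2H → 0 − 2 = -2
C4: 3C, 1H → 0 − 1 = -1
C5: 3C, 1F → 0 + 1 = +1
C6: 1C, 2O, 1F → 0 + 2 + 1 = +3
2 carbons (C5, C6) meet the condition.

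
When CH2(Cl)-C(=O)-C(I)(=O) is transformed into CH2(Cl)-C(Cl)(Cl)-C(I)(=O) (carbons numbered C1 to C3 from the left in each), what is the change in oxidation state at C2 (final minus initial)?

Before: C2 has 2 bonds to C, 2 bonds to O → oxidation state +2.
After: C2 has 2 bonds to C, 2 bonds to Cl → oxidation state +2.
Δ = +2 − (+2) = 0, so no net redox change at C2.

0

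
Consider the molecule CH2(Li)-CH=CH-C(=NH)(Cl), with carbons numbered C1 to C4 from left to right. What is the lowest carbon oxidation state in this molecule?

-3

Tallying each carbon's bonds:
C1: 1C, 2H, 1Li → 0 − 2 − 1 = -3
C2: 3C, 1H → 0 − 1 = -1
C3: 3C, 1H → 0 − 1 = -1
C4: 1C, 2N, 1Cl → 0 + 2 + 1 = +3
The lowest value is -3.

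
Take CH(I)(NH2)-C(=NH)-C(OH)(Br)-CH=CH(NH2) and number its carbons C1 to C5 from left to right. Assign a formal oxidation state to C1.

C1 has one bond to C (0), one bond to H (-1), one bond to I (+1), one bond to N (+1).
Oxidation state = 0 − 1 + 1 + 1 = +1.

+1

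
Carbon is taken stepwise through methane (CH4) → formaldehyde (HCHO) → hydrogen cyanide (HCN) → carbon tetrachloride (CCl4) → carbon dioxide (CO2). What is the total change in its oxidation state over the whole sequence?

+8

Carbon oxidation states along the series — methane: -4, formaldehyde: 0, hydrogen cyanide: +2, carbon tetrachloride: +4, carbon dioxide: +4.
Net change = +4 − (-4) = +8.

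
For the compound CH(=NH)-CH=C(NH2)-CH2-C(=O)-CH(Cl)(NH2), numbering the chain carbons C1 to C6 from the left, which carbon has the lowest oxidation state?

Tallying each carbon's bonds:
C1: 1C, 1H, 2N → 0 − 1 + 2 = +1
C2: 3C, 1H → 0 − 1 = -1
C3: 3C, 1N → 0 + 1 = +1
C4: 2C, 2H → 0 − 2 = -2
C5: 2C, 2O → 0 + 2 = +2
C6: 1C, 1H, 1N, 1Cl → 0 − 1 + 1 + 1 = +1
The most reduced carbon is C4 at -2.

C4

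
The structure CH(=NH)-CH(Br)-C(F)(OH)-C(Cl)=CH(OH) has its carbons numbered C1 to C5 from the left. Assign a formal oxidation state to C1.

C1 has one bond to C (0), one bond to H (-1), a double bond to N (2×+1 = +2).
Oxidation state = 0 − 1 + 2 = +1.

+1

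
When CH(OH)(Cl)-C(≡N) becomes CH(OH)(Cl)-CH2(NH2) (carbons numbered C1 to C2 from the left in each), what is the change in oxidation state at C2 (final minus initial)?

Before: C2 has 1 bond to C, 3 bonds to N → oxidation state +3.
After: C2 has 1 bond to C, 2 bonds to H, 1 bond to N → oxidation state -1.
Δ = -1 − (+3) = -4, so this is a reduction at C2.

-4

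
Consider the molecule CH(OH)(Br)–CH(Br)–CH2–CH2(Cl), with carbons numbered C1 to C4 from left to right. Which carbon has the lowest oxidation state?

Each bond to a more electronegative atom (O, N, halogen) counts +1, each bond to a less electronegative atom (H, metal, B, Si) counts −1, and each C–C bond counts 0. Tallying each carbon:
C1: 1C, 1H, 1O, 1Br → 0 − 1 + 1 + 1 = +1
C2: 2C, 1H, 1Br → 0 − 1 + 1 = 0
C3: 2C, 2H → 0 − 2 = -2
C4: 1C, 2H, 1Cl → 0 − 2 + 1 = -1
The most reduced carbon is C3 at -2.

C3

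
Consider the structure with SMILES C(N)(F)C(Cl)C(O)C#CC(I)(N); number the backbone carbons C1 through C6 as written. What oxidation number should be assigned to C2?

Assign +1 per bond to O/N/halogen, −1 per bond to H or an electropositive element, and 0 per bond to carbon.
C2 has one bond to C (0), one bond to C (0), one bond to H (-1), one bond to Cl (+1).
Oxidation state = 0 + 0 − 1 + 1 = 0.

0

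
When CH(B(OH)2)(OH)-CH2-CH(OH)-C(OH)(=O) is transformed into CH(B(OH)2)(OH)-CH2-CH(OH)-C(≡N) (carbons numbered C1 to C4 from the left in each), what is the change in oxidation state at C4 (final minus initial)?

Before: C4 has 1 bond to C, 3 bonds to O → oxidation state +3.
After: C4 has 1 bond to C, 3 bonds to N → oxidation state +3.
Δ = +3 − (+3) = 0, so no net redox change at C4.

0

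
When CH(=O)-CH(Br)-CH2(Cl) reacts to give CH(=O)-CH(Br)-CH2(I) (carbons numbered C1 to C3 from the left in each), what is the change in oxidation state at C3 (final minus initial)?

0

Before: C3 has 1 bond to C, 2 bonds to H, 1 bond to Cl → oxidation state -1.
After: C3 has 1 bond to C, 2 bonds to H, 1 bond to I → oxidation state -1.
Δ = -1 − (-1) = 0, so no net redox change at C3.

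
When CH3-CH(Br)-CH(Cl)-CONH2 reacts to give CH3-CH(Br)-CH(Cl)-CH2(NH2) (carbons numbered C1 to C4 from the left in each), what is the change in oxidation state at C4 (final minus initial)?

Before: C4 has 1 bond to C, 2 bonds to O, 1 bond to N → oxidation state +3.
After: C4 has 1 bond to C, 2 bonds to H, 1 bond to N → oxidation state -1.
Δ = -1 − (+3) = -4, so this is a reduction at C4.

-4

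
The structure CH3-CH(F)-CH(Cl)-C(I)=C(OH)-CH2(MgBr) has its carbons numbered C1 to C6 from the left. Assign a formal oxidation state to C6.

-3

C6 has one bond to C (0), one bond to H (-1), one bond to H (-1), one bond to Mg (-1).
Oxidation state = 0 − 1 − 1 − 1 = -3.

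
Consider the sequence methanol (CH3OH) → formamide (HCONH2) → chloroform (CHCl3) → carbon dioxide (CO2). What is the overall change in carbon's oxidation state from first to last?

Carbon oxidation states along the series — methanol: -2, formamide: +2, chloroform: +2, carbon dioxide: +4.
Net change = +4 − (-2) = +6.

+6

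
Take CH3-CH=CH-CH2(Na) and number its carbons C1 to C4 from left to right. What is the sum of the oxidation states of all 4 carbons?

Each bond to a more electronegative atom (O, N, halogen) counts +1, each bond to a less electronegative atom (H, metal, B, Si) counts −1, and each C–C bond counts 0. Tallying each carbon:
C1: 1C, 3H → 0 − 3 = -3
C2: 3C, 1H → 0 − 1 = -1
C3: 3C, 1H → 0 − 1 = -1
C4: 1C, 2H, 1Na → 0 − 2 − 1 = -3
Sum = -3 − 1 − 1 − 3 = -8.

-8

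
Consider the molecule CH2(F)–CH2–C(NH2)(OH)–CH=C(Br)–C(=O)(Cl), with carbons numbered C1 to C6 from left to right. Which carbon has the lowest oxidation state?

C2

Tallying each carbon's bonds:
C1: 1C, 2H, 1F → 0 − 2 + 1 = -1
C2: 2C, 2H → 0 − 2 = -2
C3: 2C, 1O, 1N → 0 + 1 + 1 = +2
C4: 3C, 1H → 0 − 1 = -1
C5: 3C, 1Br → 0 + 1 = +1
C6: 1C, 2O, 1Cl → 0 + 2 + 1 = +3
The most reduced carbon is C2 at -2.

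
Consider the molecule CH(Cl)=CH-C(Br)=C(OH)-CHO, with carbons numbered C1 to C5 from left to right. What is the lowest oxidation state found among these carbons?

-1

Tallying each carbon's bonds:
C1: 2C, 1H, 1Cl → 0 − 1 + 1 = 0
C2: 3C, 1H → 0 − 1 = -1
C3: 3C, 1Br → 0 + 1 = +1
C4: 3C, 1O → 0 + 1 = +1
C5: 1C, 1H, 2O → 0 − 1 + 2 = +1
The lowest value is -1.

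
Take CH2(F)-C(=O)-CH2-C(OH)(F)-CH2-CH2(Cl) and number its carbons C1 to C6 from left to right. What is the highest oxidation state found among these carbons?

Tallying each carbon's bonds:
C1: 1C, 2H, 1F → 0 − 2 + 1 = -1
C2: 2C, 2O → 0 + 2 = +2
C3: 2C, 2H → 0 − 2 = -2
C4: 2C, 1O, 1F → 0 + 1 + 1 = +2
C5: 2C, 2H → 0 − 2 = -2
C6: 1C, 2H, 1Cl → 0 − 2 + 1 = -1
The highest value is +2.

+2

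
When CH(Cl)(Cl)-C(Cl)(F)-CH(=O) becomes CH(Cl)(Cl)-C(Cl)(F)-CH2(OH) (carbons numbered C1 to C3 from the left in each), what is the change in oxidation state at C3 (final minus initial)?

-2

Before: C3 has 1 bond to C, 1 bond to H, 2 bonds to O → oxidation state +1.
After: C3 has 1 bond to C, 2 bonds to H, 1 bond to O → oxidation state -1.
Δ = -1 − (+1) = -2, so this is a reduction at C3.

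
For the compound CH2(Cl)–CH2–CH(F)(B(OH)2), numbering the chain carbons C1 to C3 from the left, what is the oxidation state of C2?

Assign +1 per bond to O/N/halogen, −1 per bond to H or an electropositive element, and 0 per bond to carbon.
C2 has one bond to C (0), one bond to C (0), one bond to H (-1), one bond to H (-1).
Oxidation state = 0 + 0 − 1 − 1 = -2.

-2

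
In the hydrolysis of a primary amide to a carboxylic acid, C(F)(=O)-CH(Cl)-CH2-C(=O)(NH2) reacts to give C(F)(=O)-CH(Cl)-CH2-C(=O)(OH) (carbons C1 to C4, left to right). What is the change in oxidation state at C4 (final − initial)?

Before: C4 has 1 bond to C, 2 bonds to O, 1 bond to N → oxidation state +3.
After: C4 has 1 bond to C, 3 bonds to O → oxidation state +3.
Δ = +3 − (+3) = 0, so no net redox change at C4.

0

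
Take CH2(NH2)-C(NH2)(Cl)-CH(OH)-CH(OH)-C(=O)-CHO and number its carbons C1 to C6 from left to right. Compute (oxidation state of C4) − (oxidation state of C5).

-2

C4: 2C, 1H, 1O → 0 − 1 + 1 = 0
C5: 2C, 2O → 0 + 2 = +2
Difference: 0 − (+2) = -2.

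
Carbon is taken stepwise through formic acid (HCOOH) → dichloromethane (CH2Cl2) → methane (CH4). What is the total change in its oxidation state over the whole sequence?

-6

Carbon oxidation states along the series — formic acid: +2, dichloromethane: 0, methane: -4.
Net change = -4 − (+2) = -6.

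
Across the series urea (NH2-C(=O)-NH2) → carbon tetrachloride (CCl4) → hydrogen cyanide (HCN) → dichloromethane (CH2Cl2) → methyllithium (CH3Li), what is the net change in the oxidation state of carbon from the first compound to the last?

Carbon oxidation states along the series — urea: +4, carbon tetrachloride: +4, hydrogen cyanide: +2, dichloromethane: 0, methyllithium: -4.
Net change = -4 − (+4) = -8.

-8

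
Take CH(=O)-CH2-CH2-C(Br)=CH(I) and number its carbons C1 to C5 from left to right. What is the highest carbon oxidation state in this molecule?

+1

Tallying each carbon's bonds:
C1: 1C, 1H, 2O → 0 − 1 + 2 = +1
C2: 2C, 2H → 0 − 2 = -2
C3: 2C, 2H → 0 − 2 = -2
C4: 3C, 1Br → 0 + 1 = +1
C5: 2C, 1H, 1I → 0 − 1 + 1 = 0
The highest value is +1.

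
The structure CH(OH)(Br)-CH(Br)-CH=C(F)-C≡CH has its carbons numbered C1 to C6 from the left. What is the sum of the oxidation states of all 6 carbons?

Tallying each carbon's bonds:
C1: 1C, 1H, 1O, 1Br → 0 − 1 + 1 + 1 = +1
C2: 2C, 1H, 1Br → 0 − 1 + 1 = 0
C3: 3C, 1H → 0 − 1 = -1
C4: 3C, 1F → 0 + 1 = +1
C5: 4C → 0 = 0
C6: 3C, 1H → 0 − 1 = -1
Sum = +1 + 0 − 1 + 1 + 0 − 1 = 0.

0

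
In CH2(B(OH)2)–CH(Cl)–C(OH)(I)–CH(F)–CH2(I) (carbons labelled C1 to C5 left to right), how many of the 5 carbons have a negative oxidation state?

Tallying each carbon's bonds:
C1: 1C, 2H, 1B → 0 − 2 − 1 = -3
C2: 2C, 1H, 1Cl → 0 − 1 + 1 = 0
C3: 2C, 1O, 1I → 0 + 1 + 1 = +2
C4: 2C, 1H, 1F → 0 − 1 + 1 = 0
C5: 1C, 2H, 1I → 0 − 2 + 1 = -1
2 carbons (C1, C5) meet the condition.

2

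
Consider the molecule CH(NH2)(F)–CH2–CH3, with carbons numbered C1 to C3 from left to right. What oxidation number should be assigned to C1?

+1

Assign +1 per bond to O/N/halogen, −1 per bond to H or an electropositive element, and 0 per bond to carbon.
C1 has one bond to C (0), one bond to N (+1), one bond to F (+1), one bond to H (-1).
Oxidation state = 0 + 1 + 1 − 1 = +1.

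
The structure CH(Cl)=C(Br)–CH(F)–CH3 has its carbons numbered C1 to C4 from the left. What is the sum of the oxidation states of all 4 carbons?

Tallying each carbon's bonds:
C1: 2C, 1H, 1Cl → 0 − 1 + 1 = 0
C2: 3C, 1Br → 0 + 1 = +1
C3: 2C, 1H, 1F → 0 − 1 + 1 = 0
C4: 1C, 3H → 0 − 3 = -3
Sum = 0 + 1 + 0 − 3 = -2.

-2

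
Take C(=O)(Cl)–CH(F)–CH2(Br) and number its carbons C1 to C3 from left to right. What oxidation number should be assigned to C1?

+3

C1 has one bond to C (0), a double bond to O (2×+1 = +2), one bond to Cl (+1).
Oxidation state = 0 + 2 + 1 = +3.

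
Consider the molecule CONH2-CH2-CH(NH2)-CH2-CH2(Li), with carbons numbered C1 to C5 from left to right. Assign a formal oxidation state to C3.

0

C3 has one bond to C (0), one bond to C (0), one bond to N (+1), one bond to H (-1).
Oxidation state = 0 + 0 + 1 − 1 = 0.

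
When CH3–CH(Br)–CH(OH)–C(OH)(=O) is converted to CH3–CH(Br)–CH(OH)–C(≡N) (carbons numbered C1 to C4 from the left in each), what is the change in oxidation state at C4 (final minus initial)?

Before: C4 has 1 bond to C, 3 bonds to O → oxidation state +3.
After: C4 has 1 bond to C, 3 bonds to N → oxidation state +3.
Δ = +3 − (+3) = 0, so no net redox change at C4.

0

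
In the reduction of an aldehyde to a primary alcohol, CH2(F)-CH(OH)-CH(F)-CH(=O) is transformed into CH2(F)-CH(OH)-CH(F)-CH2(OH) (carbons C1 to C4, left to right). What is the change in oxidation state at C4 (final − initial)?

-2

Before: C4 has 1 bond to C, 1 bond to H, 2 bonds to O → oxidation state +1.
After: C4 has 1 bond to C, 2 bonds to H, 1 bond to O → oxidation state -1.
Δ = -1 − (+1) = -2, so this is a reduction at C4.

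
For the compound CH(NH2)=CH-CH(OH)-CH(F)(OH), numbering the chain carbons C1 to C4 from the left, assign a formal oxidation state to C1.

0

Bonds to more-electronegative neighbours contribute +1 each, bonds to H or metals contribute −1 each, and C–C bonds contribute 0.
C1 has a double bond to C (2×0 = 0), one bond to N (+1), one bond to H (-1).
Oxidation state = 0 + 1 − 1 = 0.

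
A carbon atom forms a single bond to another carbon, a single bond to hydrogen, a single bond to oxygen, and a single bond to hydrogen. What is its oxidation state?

Count +1 for every bond to an atom more electronegative than carbon and −1 for every bond to one less electronegative; C–C bonds are 0.
The carbon has one bond to C (0), one bond to H (-1), one bond to H (-1), one bond to O (+1).
Oxidation state = 0 − 1 − 1 + 1 = -1.

-1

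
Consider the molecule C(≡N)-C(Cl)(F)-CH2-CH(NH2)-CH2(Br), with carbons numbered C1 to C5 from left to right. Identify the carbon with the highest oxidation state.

C1

Bonds to more-electronegative neighbours contribute +1 each, bonds to H or metals contribute −1 each, and C–C bonds contribute 0. Tallying each carbon:
C1: 1C, 3N → 0 + 3 = +3
C2: 2C, 1F, 1Cl → 0 + 1 + 1 = +2
C3: 2C, 2H → 0 − 2 = -2
C4: 2C, 1H, 1N → 0 − 1 + 1 = 0
C5: 1C, 2H, 1Br → 0 − 2 + 1 = -1
The most oxidised carbon is C1 at +3.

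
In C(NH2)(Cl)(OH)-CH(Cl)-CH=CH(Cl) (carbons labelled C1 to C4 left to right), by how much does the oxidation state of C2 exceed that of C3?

C2: 2C, 1H, 1Cl → 0 − 1 + 1 = 0
C3: 3C, 1H → 0 − 1 = -1
Difference: 0 − (-1) = +1.

+1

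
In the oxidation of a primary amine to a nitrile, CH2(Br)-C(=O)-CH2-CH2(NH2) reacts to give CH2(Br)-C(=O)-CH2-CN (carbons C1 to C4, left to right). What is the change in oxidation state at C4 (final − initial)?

+4

Before: C4 has 1 bond to C, 2 bonds to H, 1 bond to N → oxidation state -1.
After: C4 has 1 bond to C, 3 bonds to N → oxidation state +3.
Δ = +3 − (-1) = +4, so this is an oxidation at C4.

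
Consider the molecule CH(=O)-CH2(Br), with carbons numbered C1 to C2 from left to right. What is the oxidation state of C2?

-1

Bonds to more-electronegative neighbours contribute +1 each, bonds to H or metals contribute −1 each, and C–C bonds contribute 0.
C2 has one bond to C (0), one bond to H (-1), one bond to H (-1), one bond to Br (+1).
Oxidation state = 0 − 1 − 1 + 1 = -1.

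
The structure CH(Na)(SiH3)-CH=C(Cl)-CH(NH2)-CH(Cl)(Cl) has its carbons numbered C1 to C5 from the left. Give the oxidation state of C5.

C5 has one bond to C (0), one bond to Cl (+1), one bond to H (-1), one bond to Cl (+1).
Oxidation state = 0 + 1 − 1 + 1 = +1.

+1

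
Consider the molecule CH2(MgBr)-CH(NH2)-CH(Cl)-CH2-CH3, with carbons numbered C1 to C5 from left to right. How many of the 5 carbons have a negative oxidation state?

Assign +1 per bond to O/N/halogen, −1 per bond to H or an electropositive element, and 0 per bond to carbon. Tallying each carbon:
C1: 1C, 2H, 1Mg → 0 − 2 − 1 = -3
C2: 2C, 1H, 1N → 0 − 1 + 1 = 0
C3: 2C, 1H, 1Cl → 0 − 1 + 1 = 0
C4: 2C, 2H → 0 − 2 = -2
C5: 1C, 3H → 0 − 3 = -3
3 carbons (C1, C4, C5) meet the condition.

3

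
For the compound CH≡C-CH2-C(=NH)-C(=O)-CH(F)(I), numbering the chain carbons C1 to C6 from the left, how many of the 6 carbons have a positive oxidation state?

Tallying each carbon's bonds:
C1: 3C, 1H → 0 − 1 = -1
C2: 4C → 0 = 0
C3: 2C, 2H → 0 − 2 = -2
C4: 2C, 2N → 0 + 2 = +2
C5: 2C, 2O → 0 + 2 = +2
C6: 1C, 1H, 1F, 1I → 0 − 1 + 1 + 1 = +1
3 carbons (C4, C5, C6) meet the condition.

3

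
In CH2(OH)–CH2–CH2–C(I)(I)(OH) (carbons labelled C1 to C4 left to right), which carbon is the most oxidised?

C4

Tallying each carbon's bonds:
C1: 1C, 2H, 1O → 0 − 2 + 1 = -1
C2: 2C, 2H → 0 − 2 = -2
C3: 2C, 2H → 0 − 2 = -2
C4: 1C, 1O, 2I → 0 + 1 + 2 = +3
The most oxidised carbon is C4 at +3.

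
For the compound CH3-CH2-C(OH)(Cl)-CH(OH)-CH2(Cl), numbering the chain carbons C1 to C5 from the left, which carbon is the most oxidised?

C3

Tallying each carbon's bonds:
C1: 1C, 3H → 0 − 3 = -3
C2: 2C, 2H → 0 − 2 = -2
C3: 2C, 1O, 1Cl → 0 + 1 + 1 = +2
C4: 2C, 1H, 1O → 0 − 1 + 1 = 0
C5: 1C, 2H, 1Cl → 0 − 2 + 1 = -1
The most oxidised carbon is C3 at +2.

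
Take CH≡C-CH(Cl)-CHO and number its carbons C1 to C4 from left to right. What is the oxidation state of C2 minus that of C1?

C2: 4C → 0 = 0
C1: 3C, 1H → 0 − 1 = -1
Difference: 0 − (-1) = +1.

+1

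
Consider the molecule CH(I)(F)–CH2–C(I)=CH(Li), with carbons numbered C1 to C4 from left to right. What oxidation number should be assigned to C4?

Each bond to a more electronegative atom (O, N, halogen) counts +1, each bond to a less electronegative atom (H, metal, B, Si) counts −1, and each C–C bond counts 0.
C4 has a double bond to C (2×0 = 0), one bond to Li (-1), one bond to H (-1).
Oxidation state = 0 − 1 − 1 = -2.

-2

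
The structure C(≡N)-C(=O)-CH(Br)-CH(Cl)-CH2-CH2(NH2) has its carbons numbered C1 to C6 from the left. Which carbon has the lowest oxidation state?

Assign +1 per bond to O/N/halogen, −1 per bond to H or an electropositive element, and 0 per bond to carbon. Tallying each carbon:
C1: 1C, 3N → 0 + 3 = +3
C2: 2C, 2O → 0 + 2 = +2
C3: 2C, 1H, 1Br → 0 − 1 + 1 = 0
C4: 2C, 1H, 1Cl → 0 − 1 + 1 = 0
C5: 2C, 2H → 0 − 2 = -2
C6: 1C, 2H, 1N → 0 − 2 + 1 = -1
The most reduced carbon is C5 at -2.

C5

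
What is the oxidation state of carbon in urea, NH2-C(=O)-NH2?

+4

Assign +1 per bond to O/N/halogen, −1 per bond to H or an electropositive element, and 0 per bond to carbon.
The carbon has one bond to N (+1), a double bond to O (2×+1 = +2), one bond to N (+1).
Oxidation state = +1 + 2 + 1 = +4.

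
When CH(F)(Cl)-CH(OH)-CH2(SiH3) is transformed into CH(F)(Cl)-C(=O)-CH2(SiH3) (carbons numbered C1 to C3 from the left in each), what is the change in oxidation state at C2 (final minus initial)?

+2

Before: C2 has 2 bonds to C, 1 bond to H, 1 bond to O → oxidation state 0.
After: C2 has 2 bonds to C, 2 bonds to O → oxidation state +2.
Δ = +2 − (0) = +2, so this is an oxidation at C2.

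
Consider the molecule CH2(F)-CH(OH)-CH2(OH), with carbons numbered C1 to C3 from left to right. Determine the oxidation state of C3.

-1

Bonds to more-electronegative neighbours contribute +1 each, bonds to H or metals contribute −1 each, and C–C bonds contribute 0.
C3 has one bond to C (0), one bond to H (-1), one bond to O (+1), one bond to H (-1).
Oxidation state = 0 − 1 + 1 − 1 = -1.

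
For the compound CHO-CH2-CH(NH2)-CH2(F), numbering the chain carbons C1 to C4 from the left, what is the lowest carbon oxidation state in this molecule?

Tallying each carbon's bonds:
C1: 1C, 1H, 2O → 0 − 1 + 2 = +1
C2: 2C, 2H → 0 − 2 = -2
C3: 2C, 1H, 1N → 0 − 1 + 1 = 0
C4: 1C, 2H, 1F → 0 − 2 + 1 = -1
The lowest value is -2.

-2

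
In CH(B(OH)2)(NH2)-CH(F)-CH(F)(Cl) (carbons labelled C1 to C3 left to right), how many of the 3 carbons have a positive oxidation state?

Tallying each carbon's bonds:
C1: 1C, 1H, 1N, 1B → 0 − 1 + 1 − 1 = -1
C2: 2C, 1H, 1F → 0 − 1 + 1 = 0
C3: 1C, 1H, 1F, 1Cl → 0 − 1 + 1 + 1 = +1
1 carbon (C3) meets the condition.

1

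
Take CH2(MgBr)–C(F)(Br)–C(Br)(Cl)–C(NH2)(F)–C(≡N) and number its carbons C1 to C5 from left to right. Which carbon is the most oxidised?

Count +1 for every bond to an atom more electronegative than carbon and −1 for every bond to one less electronegative; C–C bonds are 0. Tallying each carbon:
C1: 1C, 2H, 1Mg → 0 − 2 − 1 = -3
C2: 2C, 1F, 1Br → 0 + 1 + 1 = +2
C3: 2C, 1Cl, 1Br → 0 + 1 + 1 = +2
C4: 2C, 1N, 1F → 0 + 1 + 1 = +2
C5: 1C, 3N → 0 + 3 = +3
The most oxidised carbon is C5 at +3.

C5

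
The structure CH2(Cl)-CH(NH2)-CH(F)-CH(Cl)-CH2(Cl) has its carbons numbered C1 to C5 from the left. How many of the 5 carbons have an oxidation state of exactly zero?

Count +1 for every bond to an atom more electronegative than carbon and −1 for every bond to one less electronegative; C–C bonds are 0. Tallying each carbon:
C1: 1C, 2H, 1Cl → 0 − 2 + 1 = -1
C2: 2C, 1H, 1N → 0 − 1 + 1 = 0
C3: 2C, 1H, 1F → 0 − 1 + 1 = 0
C4: 2C, 1H, 1Cl → 0 − 1 + 1 = 0
C5: 1C, 2H, 1Cl → 0 − 2 + 1 = -1
3 carbons (C2, C3, C4) meet the condition.

3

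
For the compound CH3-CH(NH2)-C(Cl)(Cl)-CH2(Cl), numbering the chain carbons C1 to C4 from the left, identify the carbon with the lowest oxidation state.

C1

Bonds to more-electronegative neighbours contribute +1 each, bonds to H or metals contribute −1 each, and C–C bonds contribute 0. Tallying each carbon:
C1: 1C, 3H → 0 − 3 = -3
C2: 2C, 1H, 1N → 0 − 1 + 1 = 0
C3: 2C, 2Cl → 0 + 2 = +2
C4: 1C, 2H, 1Cl → 0 − 2 + 1 = -1
The most reduced carbon is C1 at -3.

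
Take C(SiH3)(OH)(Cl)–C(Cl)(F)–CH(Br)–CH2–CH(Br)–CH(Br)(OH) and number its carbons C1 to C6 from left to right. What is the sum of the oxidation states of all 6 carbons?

Tallying each carbon's bonds:
C1: 1C, 1O, 1Cl, 1Si → 0 + 1 + 1 − 1 = +1
C2: 2C, 1F, 1Cl → 0 + 1 + 1 = +2
C3: 2C, 1H, 1Br → 0 − 1 + 1 = 0
C4: 2C, 2H → 0 − 2 = -2
C5: 2C, 1H, 1Br → 0 − 1 + 1 = 0
C6: 1C, 1H, 1O, 1Br → 0 − 1 + 1 + 1 = +1
Sum = +1 + 2 + 0 − 2 + 0 + 1 = +2.

+2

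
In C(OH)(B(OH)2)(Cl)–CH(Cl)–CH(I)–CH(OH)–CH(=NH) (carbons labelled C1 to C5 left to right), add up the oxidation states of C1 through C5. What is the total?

+2

Each bond to a more electronegative atom (O, N, halogen) counts +1, each bond to a less electronegative atom (H, metal, B, Si) counts −1, and each C–C bond counts 0. Tallying each carbon:
C1: 1C, 1O, 1Cl, 1B → 0 + 1 + 1 − 1 = +1
C2: 2C, 1H, 1Cl → 0 − 1 + 1 = 0
C3: 2C, 1H, 1I → 0 − 1 + 1 = 0
C4: 2C, 1H, 1O → 0 − 1 + 1 = 0
C5: 1C, 1H, 2N → 0 − 1 + 2 = +1
Sum = +1 + 0 + 0 + 0 + 1 = +2.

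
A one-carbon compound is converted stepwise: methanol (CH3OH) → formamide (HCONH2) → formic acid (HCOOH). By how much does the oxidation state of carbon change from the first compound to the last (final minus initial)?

Carbon oxidation states along the series — methanol: -2, formamide: +2, formic acid: +2.
Net change = +2 − (-2) = +4.

+4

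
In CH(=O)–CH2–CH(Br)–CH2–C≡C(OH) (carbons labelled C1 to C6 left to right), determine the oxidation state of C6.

+1

Count +1 for every bond to an atom more electronegative than carbon and −1 for every bond to one less electronegative; C–C bonds are 0.
C6 has a triple bond to C (3×0 = 0), one bond to O (+1).
Oxidation state = 0 + 1 = +1.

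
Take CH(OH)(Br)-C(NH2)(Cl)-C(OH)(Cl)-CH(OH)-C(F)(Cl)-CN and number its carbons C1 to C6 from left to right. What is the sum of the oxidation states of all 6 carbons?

+10

Bonds to more-electronegative neighbours contribute +1 each, bonds to H or metals contribute −1 each, and C–C bonds contribute 0. Tallying each carbon:
C1: 1C, 1H, 1O, 1Br → 0 − 1 + 1 + 1 = +1
C2: 2C, 1N, 1Cl → 0 + 1 + 1 = +2
C3: 2C, 1O, 1Cl → 0 + 1 + 1 = +2
C4: 2C, 1H, 1O → 0 − 1 + 1 = 0
C5: 2C, 1F, 1Cl → 0 + 1 + 1 = +2
C6: 1C, 3N → 0 + 3 = +3
Sum = +1 + 2 + 2 + 0 + 2 + 3 = +10.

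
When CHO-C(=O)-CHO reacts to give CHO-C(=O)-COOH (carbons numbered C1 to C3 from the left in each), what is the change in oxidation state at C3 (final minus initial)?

Before: C3 has 1 bond to C, 1 bond to H, 2 bonds to O → oxidation state +1.
After: C3 has 1 bond to C, 3 bonds to O → oxidation state +3.
Δ = +3 − (+1) = +2, so this is an oxidation at C3.

+2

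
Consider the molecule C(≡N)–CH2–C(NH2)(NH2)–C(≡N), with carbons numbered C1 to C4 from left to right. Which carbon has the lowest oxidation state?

Bonds to more-electronegative neighbours contribute +1 each, bonds to H or metals contribute −1 each, and C–C bonds contribute 0. Tallying each carbon:
C1: 1C, 3N → 0 + 3 = +3
C2: 2C, 2H → 0 − 2 = -2
C3: 2C, 2N → 0 + 2 = +2
C4: 1C, 3N → 0 + 3 = +3
The most reduced carbon is C2 at -2.

C2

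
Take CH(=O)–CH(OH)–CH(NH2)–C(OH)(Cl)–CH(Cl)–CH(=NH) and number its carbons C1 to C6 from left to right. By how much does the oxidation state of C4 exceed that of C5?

+2

C4: 2C, 1O, 1Cl → 0 + 1 + 1 = +2
C5: 2C, 1H, 1Cl → 0 − 1 + 1 = 0
Difference: +2 − (0) = +2.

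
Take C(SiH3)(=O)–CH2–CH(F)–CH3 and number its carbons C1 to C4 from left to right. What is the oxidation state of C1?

C1 has one bond to C (0), one bond to Si (-1), a double bond to O (2×+1 = +2).
Oxidation state = 0 − 1 + 2 = +1.

+1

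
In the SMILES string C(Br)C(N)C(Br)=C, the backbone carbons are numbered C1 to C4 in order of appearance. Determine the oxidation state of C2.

Each bond to a more electronegative atom (O, N, halogen) counts +1, each bond to a less electronegative atom (H, metal, B, Si) counts −1, and each C–C bond counts 0.
C2 has one bond to C (0), one bond to C (0), one bond to N (+1), one bond to H (-1).
Oxidation state = 0 + 0 + 1 − 1 = 0.

0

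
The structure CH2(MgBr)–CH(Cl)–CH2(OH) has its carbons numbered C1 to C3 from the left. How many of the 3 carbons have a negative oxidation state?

Tallying each carbon's bonds:
C1: 1C, 2H, 1Mg → 0 − 2 − 1 = -3
C2: 2C, 1H, 1Cl → 0 − 1 + 1 = 0
C3: 1C, 2H, 1O → 0 − 2 + 1 = -1
2 carbons (C1, C3) meet the condition.

2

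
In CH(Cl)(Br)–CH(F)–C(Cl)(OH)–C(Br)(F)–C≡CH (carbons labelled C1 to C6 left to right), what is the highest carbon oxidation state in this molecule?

Assign +1 per bond to O/N/halogen, −1 per bond to H or an electropositive element, and 0 per bond to carbon. Tallying each carbon:
C1: 1C, 1H, 1Cl, 1Br → 0 − 1 + 1 + 1 = +1
C2: 2C, 1H, 1F → 0 − 1 + 1 = 0
C3: 2C, 1O, 1Cl → 0 + 1 + 1 = +2
C4: 2C, 1F, 1Br → 0 + 1 + 1 = +2
C5: 4C → 0 = 0
C6: 3C, 1H → 0 − 1 = -1
The highest value is +2.

+2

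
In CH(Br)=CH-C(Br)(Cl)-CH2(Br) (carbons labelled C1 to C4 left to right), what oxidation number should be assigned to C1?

Count +1 for every bond to an atom more electronegative than carbon and −1 for every bond to one less electronegative; C–C bonds are 0.
C1 has a double bond to C (2×0 = 0), one bond to H (-1), one bond to Br (+1).
Oxidation state = 0 − 1 + 1 = 0.

0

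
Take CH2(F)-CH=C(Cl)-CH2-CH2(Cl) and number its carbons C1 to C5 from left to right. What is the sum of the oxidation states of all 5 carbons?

Assign +1 per bond to O/N/halogen, −1 per bond to H or an electropositive element, and 0 per bond to carbon. Tallying each carbon:
C1: 1C, 2H, 1F → 0 − 2 + 1 = -1
C2: 3C, 1H → 0 − 1 = -1
C3: 3C, 1Cl → 0 + 1 = +1
C4: 2C, 2H → 0 − 2 = -2
C5: 1C, 2H, 1Cl → 0 − 2 + 1 = -1
Sum = -1 − 1 + 1 − 2 − 1 = -4.

-4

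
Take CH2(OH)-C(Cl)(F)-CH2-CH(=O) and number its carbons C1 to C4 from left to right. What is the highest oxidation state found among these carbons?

+2

Tallying each carbon's bonds:
C1: 1C, 2H, 1O → 0 − 2 + 1 = -1
C2: 2C, 1F, 1Cl → 0 + 1 + 1 = +2
C3: 2C, 2H → 0 − 2 = -2
C4: 1C, 1H, 2O → 0 − 1 + 2 = +1
The highest value is +2.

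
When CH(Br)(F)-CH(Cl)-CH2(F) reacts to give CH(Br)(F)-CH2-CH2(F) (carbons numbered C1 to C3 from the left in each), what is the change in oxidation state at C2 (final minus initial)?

Before: C2 has 2 bonds to C, 1 bond to H, 1 bond to Cl → oxidation state 0.
After: C2 has 2 bonds to C, 2 bonds to H → oxidation state -2.
Δ = -2 − (0) = -2, so this is a reduction at C2.

-2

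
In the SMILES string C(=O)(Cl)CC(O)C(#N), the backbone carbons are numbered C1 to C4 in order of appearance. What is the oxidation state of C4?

+3

Assign +1 per bond to O/N/halogen, −1 per bond to H or an electropositive element, and 0 per bond to carbon.
C4 has one bond to C (0), a triple bond to N (3×+1 = +3).
Oxidation state = 0 + 3 = +3.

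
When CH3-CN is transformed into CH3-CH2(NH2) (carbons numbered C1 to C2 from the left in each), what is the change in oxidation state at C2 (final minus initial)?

Before: C2 has 1 bond to C, 3 bonds to N → oxidation state +3.
After: C2 has 1 bond to C, 2 bonds to H, 1 bond to N → oxidation state -1.
Δ = -1 − (+3) = -4, so this is a reduction at C2.

-4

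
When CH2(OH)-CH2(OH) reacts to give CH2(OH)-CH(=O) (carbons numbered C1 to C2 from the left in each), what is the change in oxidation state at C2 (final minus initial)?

Before: C2 has 1 bond to C, 2 bonds to H, 1 bond to O → oxidation state -1.
After: C2 has 1 bond to C, 1 bond to H, 2 bonds to O → oxidation state +1.
Δ = +1 − (-1) = +2, so this is an oxidation at C2.

+2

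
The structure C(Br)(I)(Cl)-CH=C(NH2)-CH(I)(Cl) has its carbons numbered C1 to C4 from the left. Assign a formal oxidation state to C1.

+3

Assign +1 per bond to O/N/halogen, −1 per bond to H or an electropositive element, and 0 per bond to carbon.
C1 has one bond to C (0), one bond to Br (+1), one bond to I (+1), one bond to Cl (+1).
Oxidation state = 0 + 1 + 1 + 1 = +3.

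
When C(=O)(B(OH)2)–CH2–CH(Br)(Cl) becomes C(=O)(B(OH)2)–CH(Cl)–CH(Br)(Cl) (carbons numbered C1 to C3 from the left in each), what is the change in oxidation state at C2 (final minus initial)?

+2

Before: C2 has 2 bonds to C, 2 bonds to H → oxidation state -2.
After: C2 has 2 bonds to C, 1 bond to H, 1 bond to Cl → oxidation state 0.
Δ = 0 − (-2) = +2, so this is an oxidation at C2.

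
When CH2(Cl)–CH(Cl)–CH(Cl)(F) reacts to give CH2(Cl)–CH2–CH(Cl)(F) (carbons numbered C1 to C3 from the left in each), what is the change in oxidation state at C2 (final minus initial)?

-2

Before: C2 has 2 bonds to C, 1 bond to H, 1 bond to Cl → oxidation state 0.
After: C2 has 2 bonds to C, 2 bonds to H → oxidation state -2.
Δ = -2 − (0) = -2, so this is a reduction at C2.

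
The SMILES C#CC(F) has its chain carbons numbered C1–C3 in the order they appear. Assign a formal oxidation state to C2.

C2 has a triple bond to C (3×0 = 0), one bond to C (0).
Oxidation state = 0 + 0 = 0.

0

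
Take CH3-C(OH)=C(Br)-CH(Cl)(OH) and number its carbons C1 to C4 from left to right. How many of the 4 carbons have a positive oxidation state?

Count +1 for every bond to an atom more electronegative than carbon and −1 for every bond to one less electronegative; C–C bonds are 0. Tallying each carbon:
C1: 1C, 3H → 0 − 3 = -3
C2: 3C, 1O → 0 + 1 = +1
C3: 3C, 1Br → 0 + 1 = +1
C4: 1C, 1H, 1O, 1Cl → 0 − 1 + 1 + 1 = +1
3 carbons (C2, C3, C4) meet the condition.

3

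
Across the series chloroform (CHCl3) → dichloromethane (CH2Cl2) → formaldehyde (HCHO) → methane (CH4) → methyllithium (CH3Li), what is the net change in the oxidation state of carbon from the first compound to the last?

Carbon oxidation states along the series — chloroform: +2, dichloromethane: 0, formaldehyde: 0, methane: -4, methyllithium: -4.
Net change = -4 − (+2) = -6.

-6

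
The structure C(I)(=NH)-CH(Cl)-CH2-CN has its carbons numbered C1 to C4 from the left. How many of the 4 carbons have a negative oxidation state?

Tallying each carbon's bonds:
C1: 1C, 2N, 1I → 0 + 2 + 1 = +3
C2: 2C, 1H, 1Cl → 0 − 1 + 1 = 0
C3: 2C, 2H → 0 − 2 = -2
C4: 1C, 3N → 0 + 3 = +3
1 carbon (C3) meets the condition.

1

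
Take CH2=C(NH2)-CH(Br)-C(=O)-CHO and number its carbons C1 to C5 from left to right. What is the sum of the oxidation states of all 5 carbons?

Each bond to a more electronegative atom (O, N, halogen) counts +1, each bond to a less electronegative atom (H, metal, B, Si) counts −1, and each C–C bond counts 0. Tallying each carbon:
C1: 2C, 2H → 0 − 2 = -2
C2: 3C, 1N → 0 + 1 = +1
C3: 2C, 1H, 1Br → 0 − 1 + 1 = 0
C4: 2C, 2O → 0 + 2 = +2
C5: 1C, 1H, 2O → 0 − 1 + 2 = +1
Sum = -2 + 1 + 0 + 2 + 1 = +2.

+2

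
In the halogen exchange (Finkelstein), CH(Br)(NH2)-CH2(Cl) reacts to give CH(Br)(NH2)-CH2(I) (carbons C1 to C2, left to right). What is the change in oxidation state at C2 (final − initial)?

Before: C2 has 1 bond to C, 2 bonds to H, 1 bond to Cl → oxidation state -1.
After: C2 has 1 bond to C, 2 bonds to H, 1 bond to I → oxidation state -1.
Δ = -1 − (-1) = 0, so no net redox change at C2.

0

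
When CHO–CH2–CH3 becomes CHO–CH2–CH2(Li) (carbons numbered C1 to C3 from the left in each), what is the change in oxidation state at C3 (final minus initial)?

Before: C3 has 1 bond to C, 3 bonds to H → oxidation state -3.
After: C3 has 1 bond to C, 2 bonds to H, 1 bond to Li → oxidation state -3.
Δ = -3 − (-3) = 0, so no net redox change at C3.

0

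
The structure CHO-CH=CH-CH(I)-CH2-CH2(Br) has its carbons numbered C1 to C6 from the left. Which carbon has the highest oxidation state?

C1

Tallying each carbon's bonds:
C1: 1C, 1H, 2O → 0 − 1 + 2 = +1
C2: 3C, 1H → 0 − 1 = -1
C3: 3C, 1H → 0 − 1 = -1
C4: 2C, 1H, 1I → 0 − 1 + 1 = 0
C5: 2C, 2H → 0 − 2 = -2
C6: 1C, 2H, 1Br → 0 − 2 + 1 = -1
The most oxidised carbon is C1 at +1.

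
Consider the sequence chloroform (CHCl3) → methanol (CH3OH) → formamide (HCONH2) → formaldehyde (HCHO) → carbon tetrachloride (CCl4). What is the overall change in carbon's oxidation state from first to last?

+2

Carbon oxidation states along the series — chloroform: +2, methanol: -2, formamide: +2, formaldehyde: 0, carbon tetrachloride: +4.
Net change = +4 − (+2) = +2.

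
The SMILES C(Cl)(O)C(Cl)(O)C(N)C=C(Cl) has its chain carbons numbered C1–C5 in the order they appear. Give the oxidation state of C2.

Bonds to more-electronegative neighbours contribute +1 each, bonds to H or metals contribute −1 each, and C–C bonds contribute 0.
C2 has one bond to C (0), one bond to C (0), one bond to Cl (+1), one bond to O (+1).
Oxidation state = 0 + 0 + 1 + 1 = +2.

+2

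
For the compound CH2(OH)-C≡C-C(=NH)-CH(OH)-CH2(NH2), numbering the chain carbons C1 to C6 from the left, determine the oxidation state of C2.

0

C2 has one bond to C (0), a triple bond to C (3×0 = 0).
Oxidation state = 0 + 0 = 0.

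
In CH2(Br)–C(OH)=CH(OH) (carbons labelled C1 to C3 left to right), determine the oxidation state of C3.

C3 has a double bond to C (2×0 = 0), one bond to O (+1), one bond to H (-1).
Oxidation state = 0 + 1 − 1 = 0.

0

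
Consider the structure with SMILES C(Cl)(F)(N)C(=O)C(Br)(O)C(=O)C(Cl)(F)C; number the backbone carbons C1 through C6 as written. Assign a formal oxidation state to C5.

Assign +1 per bond to O/N/halogen, −1 per bond to H or an electropositive element, and 0 per bond to carbon.
C5 has one bond to C (0), one bond to C (0), one bond to Cl (+1), one bond to F (+1).
Oxidation state = 0 + 0 + 1 + 1 = +2.

+2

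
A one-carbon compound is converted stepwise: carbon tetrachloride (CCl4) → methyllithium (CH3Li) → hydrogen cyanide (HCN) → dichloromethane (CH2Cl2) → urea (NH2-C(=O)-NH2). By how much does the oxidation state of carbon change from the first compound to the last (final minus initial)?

0

Carbon oxidation states along the series — carbon tetrachloride: +4, methyllithium: -4, hydrogen cyanide: +2, dichloromethane: 0, urea: +4.
Net change = +4 − (+4) = 0.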